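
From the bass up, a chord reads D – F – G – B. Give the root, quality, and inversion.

The distinct note names are D, F, G, B. Stacked in thirds they read G–B–D–F, which is a dominant seventh chord on G.
With the fifth (D) in the bass, the chord is in second inversion (figured bass 4/3).

G dominant seventh, second inversion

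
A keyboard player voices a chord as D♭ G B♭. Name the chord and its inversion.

G diminished, second inversion

Reducing to letter names: Db, G, Bb. These stack in thirds as G–Bb–Db — a G diminished triad.
Db is the fifth of G diminished; fifth in the bass means second inversion (figured bass 6/4).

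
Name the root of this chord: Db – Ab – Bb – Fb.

Bb

The distinct letter names are Db, Ab, Bb, Fb. Arranged as a stack of thirds they read Bb–Db–Fb–Ab, so Bb is the root (a Bb half-diminished seventh chord).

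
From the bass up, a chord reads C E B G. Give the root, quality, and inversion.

C major seventh, root position

Reducing to letter names: C, E, B, G. These stack in thirds as C–E–G–B — a C major seventh chord.
C is the root of C major seventh; root in the bass means root position (figured bass 7).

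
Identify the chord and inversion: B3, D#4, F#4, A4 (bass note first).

B dominant seventh, root position

The pitch classes B, D#, F#, A arrange in thirds as B–D#–F#–A: a B dominant seventh chord.
With the root (B) in the bass, the chord is in root position (figured bass 7).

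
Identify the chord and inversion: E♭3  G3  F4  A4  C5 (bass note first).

F dominant ninth, third inversion

The pitch classes Eb, G, F, A, C arrange in thirds as F–A–C–Eb–G: an F dominant ninth chord.
The lowest note is Eb, the seventh of the chord, so this is third inversion.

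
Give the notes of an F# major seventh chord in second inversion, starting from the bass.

C#, E#, F#, A#

Spelling F# major seventh: F#–A#–C#–E#. In second inversion the fifth is bass, giving C#, E#, F#, A# from the bottom.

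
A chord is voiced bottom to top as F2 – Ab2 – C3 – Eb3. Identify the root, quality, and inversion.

F minor seventh, root position

Reducing to letter names: F, Ab, C, Eb. These stack in thirds as F–Ab–C–Eb — an F minor seventh chord.
F is the root of F minor seventh; root in the bass means root position (figured bass 7).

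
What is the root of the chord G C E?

C

The distinct letter names are G, C, E. Arranged as a stack of thirds they read C–E–G, so C is the root (a C major triad).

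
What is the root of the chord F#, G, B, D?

Reordering F#, G, B, D into stacked thirds gives G–B–D–F#; the bottom of that stack, G, is the root.

G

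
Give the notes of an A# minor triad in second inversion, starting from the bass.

Spelling A# minor: A#–C#–E#. In second inversion the fifth is bass, giving E#, A#, C# from the bottom.

E#, A#, C#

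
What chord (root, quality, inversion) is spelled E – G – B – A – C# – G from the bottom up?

The distinct note names are E, G, B, A, C#. Stacked in thirds they read A–C#–E–G–B, which is a dominant ninth chord on A.
E is the fifth of A dominant ninth; fifth in the bass means second inversion.

A dominant ninth, second inversion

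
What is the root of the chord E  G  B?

E, G, B are the tones of an E minor triad (E–G–B), making E the root.

E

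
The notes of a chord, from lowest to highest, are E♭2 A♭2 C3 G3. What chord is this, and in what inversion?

Ab major seventh, second inversion

The pitch classes Eb, Ab, C, G arrange in thirds as Ab–C–Eb–G: an Ab major seventh chord.
Eb is the fifth of Ab major seventh; fifth in the bass means second inversion (figured bass 4/3).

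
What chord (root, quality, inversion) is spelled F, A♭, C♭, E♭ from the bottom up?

The pitch classes F, Ab, Cb, Eb arrange in thirds as F–Ab–Cb–Eb: an F half-diminished seventh chord.
With the root (F) in the bass, the chord is in root position (figured bass 7).

F half-diminished seventh, root position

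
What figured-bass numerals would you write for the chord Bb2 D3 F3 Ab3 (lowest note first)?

The notes Bb, D, F, Ab stack in thirds as Bb–D–F–Ab — a Bb dominant seventh chord. The bass Bb is the root, so this is root position: figured 7.

7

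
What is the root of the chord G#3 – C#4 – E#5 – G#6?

Reordering G#, C#, E# into stacked thirds gives C#–E#–G#; the bottom of that stack, C#, is the root.

C#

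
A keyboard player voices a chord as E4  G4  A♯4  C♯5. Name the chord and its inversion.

A# diminished seventh, second inversion

The pitch classes E, G, A#, C# arrange in thirds as A#–C#–E–G: an A# diminished seventh chord.
With the fifth (E) in the bass, the chord is in second inversion (figured bass 4/3).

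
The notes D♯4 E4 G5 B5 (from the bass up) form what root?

D#, E, G, B are the tones of an E minor-major seventh chord (E–G–B–D#), making E the root.

E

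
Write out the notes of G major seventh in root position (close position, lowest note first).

G, B, D, F#

G major seventh is G–B–D–F#. Root position puts the root (G) in the bass, with the remaining tones above: G, B, D, F#.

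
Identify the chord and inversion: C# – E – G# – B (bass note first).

The pitch classes C#, E, G#, B arrange in thirds as C#–E–G#–B: a C# minor seventh chord.
With the root (C#) in the bass, the chord is in root position (figured bass 7).

C# minor seventh, root position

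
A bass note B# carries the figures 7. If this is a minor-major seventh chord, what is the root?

B#

The figures 7 mean the root of the chord is in the bass. If B# is the root of a minor-major seventh chord, the root is B# (chord tones B#–D#–F##–A##).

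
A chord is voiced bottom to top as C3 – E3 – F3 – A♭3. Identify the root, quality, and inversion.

The distinct note names are C, E, F, Ab. Stacked in thirds they read F–Ab–C–E, which is a minor-major seventh chord on F.
C is the fifth of F minor-major seventh; fifth in the bass means second inversion (figured bass 4/3).

F minor-major seventh, second inversion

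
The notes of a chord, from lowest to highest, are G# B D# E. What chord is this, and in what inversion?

E major seventh, first inversion

The pitch classes G#, B, D#, E arrange in thirds as E–G#–B–D#: an E major seventh chord.
G# is the third of E major seventh; third in the bass means first inversion (figured bass 6/5).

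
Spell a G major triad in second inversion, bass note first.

D, G, B

Spelling G major: G–B–D. In second inversion the fifth is bass, giving D, G, B from the bottom.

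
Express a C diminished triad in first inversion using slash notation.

First inversion of C diminished has the third (Eb) in the bass. As a slash chord: Cdim/Eb.

Cdim/Eb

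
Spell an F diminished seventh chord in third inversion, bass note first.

F diminished seventh is F–Ab–Cb–Ebb. Third inversion puts the seventh (Ebb) in the bass, with the remaining tones above: Ebb, F, Ab, Cb.

Ebb, F, Ab, Cb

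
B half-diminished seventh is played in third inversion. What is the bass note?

B half-diminished seventh is B–D–F–A. Third inversion places the seventh in the bass: A.

A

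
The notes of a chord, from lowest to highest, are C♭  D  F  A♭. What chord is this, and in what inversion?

Reducing to letter names: Cb, D, F, Ab. These stack in thirds as D–F–Ab–Cb — a D diminished seventh chord.
Cb is the seventh of D diminished seventh; seventh in the bass means third inversion (figured bass 4/2).

D diminished seventh, third inversion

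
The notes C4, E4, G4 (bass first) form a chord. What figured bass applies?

The notes C, E, G stack in thirds as C–E–G — a C major triad. The bass C is the root, so this is root position: figured 5/3.

5/3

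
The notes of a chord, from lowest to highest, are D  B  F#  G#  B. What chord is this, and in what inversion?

The pitch classes D, B, F#, G# arrange in thirds as G#–B–D–F#: a G# half-diminished seventh chord.
With the fifth (D) in the bass, the chord is in second inversion (figured bass 4/3).

G# half-diminished seventh, second inversion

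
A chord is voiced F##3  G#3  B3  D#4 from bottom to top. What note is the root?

G#

F##, G#, B, D# are the tones of a G# minor-major seventh chord (G#–B–D#–F##), making G# the root.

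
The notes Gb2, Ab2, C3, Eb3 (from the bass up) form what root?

Reordering Gb, Ab, C, Eb into stacked thirds gives Ab–C–Eb–Gb; the bottom of that stack, Ab, is the root.

Ab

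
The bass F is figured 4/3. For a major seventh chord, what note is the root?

Bb

The figures 4/3 mean the fifth of the chord is in the bass. If F is the fifth of a major seventh chord, the root is Bb (chord tones Bb–D–F–A).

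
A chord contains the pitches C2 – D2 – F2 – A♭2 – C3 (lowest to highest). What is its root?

C, D, F, Ab are the tones of a D half-diminished seventh chord (D–F–Ab–C), making D the root.

D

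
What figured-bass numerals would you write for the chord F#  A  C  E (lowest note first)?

7

The notes F#, A, C, E stack in thirds as F#–A–C–E — an F# half-diminished seventh chord. The bass F# is the root, so this is root position: figured 7.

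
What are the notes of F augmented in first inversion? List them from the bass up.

A, C#, F

F augmented is F–A–C#. First inversion puts the third (A) in the bass, with the remaining tones above: A, C#, F.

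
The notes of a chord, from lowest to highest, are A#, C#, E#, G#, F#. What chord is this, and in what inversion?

F# major ninth, first inversion

Reducing to letter names: A#, C#, E#, G#, F#. These stack in thirds as F#–A#–C#–E#–G# — an F# major ninth chord.
The lowest note is A#, the third of the chord, so this is first inversion.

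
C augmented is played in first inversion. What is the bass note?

In first inversion the third is lowest. For C augmented (C–E–G#) that is E.

E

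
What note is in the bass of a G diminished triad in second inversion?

Db

G diminished is G–Bb–Db. Second inversion places the fifth in the bass: Db.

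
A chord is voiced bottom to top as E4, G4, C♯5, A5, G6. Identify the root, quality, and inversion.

A dominant seventh, second inversion

The pitch classes E, G, C#, A arrange in thirds as A–C#–E–G: an A dominant seventh chord.
E is the fifth of A dominant seventh; fifth in the bass means second inversion (figured bass 4/3).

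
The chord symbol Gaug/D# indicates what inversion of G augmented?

Gaug/D# means G augmented with D# in the bass. D# is the fifth of G augmented (G–B–D#), so this is second inversion.

second inversion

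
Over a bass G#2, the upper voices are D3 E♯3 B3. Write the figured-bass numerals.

6/5

The notes G#, D, E#, B stack in thirds as E#–G#–B–D — an E# diminished seventh chord. The bass G# is the third, so this is first inversion: figured 6/5.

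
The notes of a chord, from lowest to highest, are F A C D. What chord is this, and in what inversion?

D minor seventh, first inversion

Reducing to letter names: F, A, C, D. These stack in thirds as D–F–A–C — a D minor seventh chord.
The lowest note is F, the third of the chord, so this is first inversion (figured bass 6/5).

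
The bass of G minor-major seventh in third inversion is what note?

G minor-major seventh is G–Bb–D–F#. Third inversion places the seventh in the bass: F#.

F#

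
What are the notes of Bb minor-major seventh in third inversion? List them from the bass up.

Spelling Bb minor-major seventh: Bb–Db–F–A. In third inversion the seventh is bass, giving A, Bb, Db, F from the bottom.

A, Bb, Db, F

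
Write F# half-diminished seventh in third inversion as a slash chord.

F#ø7/E

Third inversion of F# half-diminished seventh has the seventh (E) in the bass. As a slash chord: F#ø7/E.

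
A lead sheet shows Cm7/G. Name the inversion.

second inversion

Cm7/G means C minor seventh with G in the bass. G is the fifth of C minor seventh (C–Eb–G–Bb), so this is second inversion.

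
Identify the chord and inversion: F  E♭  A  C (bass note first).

F dominant seventh, root position

Reducing to letter names: F, Eb, A, C. These stack in thirds as F–A–C–Eb — an F dominant seventh chord.
F is the root of F dominant seventh; root in the bass means root position (figured bass 7).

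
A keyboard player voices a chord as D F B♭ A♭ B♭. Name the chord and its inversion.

The pitch classes D, F, Bb, Ab arrange in thirds as Bb–D–F–Ab: a Bb dominant seventh chord.
The lowest note is D, the third of the chord, so this is first inversion (figured bass 6/5).

Bb dominant seventh, first inversion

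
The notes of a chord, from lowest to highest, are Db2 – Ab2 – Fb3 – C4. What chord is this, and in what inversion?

Db minor-major seventh, root position

The pitch classes Db, Ab, Fb, C arrange in thirds as Db–Fb–Ab–C: a Db minor-major seventh chord.
Db is the root of Db minor-major seventh; root in the bass means root position (figured bass 7).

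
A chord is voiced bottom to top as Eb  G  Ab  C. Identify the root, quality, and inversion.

Ab major seventh, second inversion

The pitch classes Eb, G, Ab, C arrange in thirds as Ab–C–Eb–G: an Ab major seventh chord.
With the fifth (Eb) in the bass, the chord is in second inversion (figured bass 4/3).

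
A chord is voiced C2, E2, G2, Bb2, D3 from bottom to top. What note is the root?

C, E, G, Bb, D are the tones of a C dominant ninth chord (C–E–G–Bb–D), making C the root.

C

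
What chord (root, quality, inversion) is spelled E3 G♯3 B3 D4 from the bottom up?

Reducing to letter names: E, G#, B, D. These stack in thirds as E–G#–B–D — an E dominant seventh chord.
The lowest note is E, the root of the chord, so this is root position (figured bass 7).

E dominant seventh, root position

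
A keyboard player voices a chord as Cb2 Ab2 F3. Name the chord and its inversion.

F diminished, second inversion

The pitch classes Cb, Ab, F arrange in thirds as F–Ab–Cb: an F diminished triad.
The lowest note is Cb, the fifth of the chord, so this is second inversion (figured bass 6/4).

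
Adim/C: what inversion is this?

Adim/C means A diminished with C in the bass. C is the third of A diminished (A–C–Eb), so this is first inversion.

first inversion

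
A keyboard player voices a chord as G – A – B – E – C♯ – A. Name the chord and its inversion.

The distinct note names are G, A, B, E, C#. Stacked in thirds they read A–C#–E–G–B, which is a dominant ninth chord on A.
G is the seventh of A dominant ninth; seventh in the bass means third inversion.

A dominant ninth, third inversion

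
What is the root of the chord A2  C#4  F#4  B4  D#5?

A, C#, F#, B, D# are the tones of a B dominant ninth chord (B–D#–F#–A–C#), making B the root.

B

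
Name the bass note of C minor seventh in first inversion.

Eb

C minor seventh is C–Eb–G–Bb. First inversion places the third in the bass: Eb.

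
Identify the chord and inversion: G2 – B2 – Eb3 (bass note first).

Eb augmented, first inversion

Reducing to letter names: G, B, Eb. These stack in thirds as Eb–G–B — an Eb augmented triad.
The lowest note is G, the third of the chord, so this is first inversion (figured bass 6).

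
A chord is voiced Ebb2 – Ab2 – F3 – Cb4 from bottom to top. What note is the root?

Reordering Ebb, Ab, F, Cb into stacked thirds gives F–Ab–Cb–Ebb; the bottom of that stack, F, is the root.

F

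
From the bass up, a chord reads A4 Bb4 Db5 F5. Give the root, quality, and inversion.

Bb minor-major seventh, third inversion

The pitch classes A, Bb, Db, F arrange in thirds as Bb–Db–F–A: a Bb minor-major seventh chord.
The lowest note is A, the seventh of the chord, so this is third inversion (figured bass 4/2).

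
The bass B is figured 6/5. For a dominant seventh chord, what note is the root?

G

The figures 6/5 mean the third of the chord is in the bass. If B is the third of a dominant seventh chord, the root is G (chord tones G–B–D–F).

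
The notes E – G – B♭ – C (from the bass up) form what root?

Reordering E, G, Bb, C into stacked thirds gives C–E–G–Bb; the bottom of that stack, C, is the root.

C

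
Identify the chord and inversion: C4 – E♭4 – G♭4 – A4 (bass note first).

The pitch classes C, Eb, Gb, A arrange in thirds as A–C–Eb–Gb: an A diminished seventh chord.
With the third (C) in the bass, the chord is in first inversion (figured bass 6/5).

A diminished seventh, first inversion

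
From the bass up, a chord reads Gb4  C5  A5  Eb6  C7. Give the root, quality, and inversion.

A diminished seventh, third inversion

The pitch classes Gb, C, A, Eb arrange in thirds as A–C–Eb–Gb: an A diminished seventh chord.
The lowest note is Gb, the seventh of the chord, so this is third inversion (figured bass 4/2).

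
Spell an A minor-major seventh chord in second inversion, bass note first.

E, G#, A, C

The chord tones are A–C–E–G#. With the fifth (E) lowest for second inversion: E, G#, A, C.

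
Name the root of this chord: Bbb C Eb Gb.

C

Reordering Bbb, C, Eb, Gb into stacked thirds gives C–Eb–Gb–Bbb; the bottom of that stack, C, is the root.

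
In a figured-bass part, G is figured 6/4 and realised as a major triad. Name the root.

C

The figures 6/4 mean the fifth of the chord is in the bass. If G is the fifth of a major triad, the root is C (chord tones C–E–G).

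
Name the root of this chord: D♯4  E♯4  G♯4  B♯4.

D#, E#, G#, B# are the tones of an E# minor seventh chord (E#–G#–B#–D#), making E# the root.

E#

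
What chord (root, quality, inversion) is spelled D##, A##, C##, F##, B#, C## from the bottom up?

The pitch classes D##, A##, C##, F##, B# arrange in thirds as B#–D##–F##–A##–C##: a B# major ninth chord.
With the third (D##) in the bass, the chord is in first inversion.

B# major ninth, first inversion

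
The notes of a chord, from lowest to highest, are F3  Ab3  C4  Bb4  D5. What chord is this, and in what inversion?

Bb dominant ninth, second inversion

Reducing to letter names: F, Ab, C, Bb, D. These stack in thirds as Bb–D–F–Ab–C — a Bb dominant ninth chord.
F is the fifth of Bb dominant ninth; fifth in the bass means second inversion.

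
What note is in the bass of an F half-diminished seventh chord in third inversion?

F half-diminished seventh is F–Ab–Cb–Eb. Third inversion places the seventh in the bass: Eb.

Eb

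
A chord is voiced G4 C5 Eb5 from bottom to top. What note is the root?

C

Reordering G, C, Eb into stacked thirds gives C–Eb–G; the bottom of that stack, C, is the root.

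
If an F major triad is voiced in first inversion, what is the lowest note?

The third of F major (F–A–C) is A; that is the bass in first inversion.

A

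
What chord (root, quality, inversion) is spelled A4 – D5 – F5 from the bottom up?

Reducing to letter names: A, D, F. These stack in thirds as D–F–A — a D minor triad.
A is the fifth of D minor; fifth in the bass means second inversion (figured bass 6/4).

D minor, second inversion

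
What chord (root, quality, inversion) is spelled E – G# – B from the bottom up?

Reducing to letter names: E, G#, B. These stack in thirds as E–G#–B — an E major triad.
The lowest note is E, the root of the chord, so this is root position (figured bass 5/3).

E major, root position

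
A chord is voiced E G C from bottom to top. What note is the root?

E, G, C are the tones of a C major triad (C–E–G), making C the root.

C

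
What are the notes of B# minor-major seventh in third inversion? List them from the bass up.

A##, B#, D#, F##

Spelling B# minor-major seventh: B#–D#–F##–A##. In third inversion the seventh is bass, giving A##, B#, D#, F## from the bottom.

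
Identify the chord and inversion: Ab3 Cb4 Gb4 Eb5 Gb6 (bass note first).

The pitch classes Ab, Cb, Gb, Eb arrange in thirds as Ab–Cb–Eb–Gb: an Ab minor seventh chord.
The lowest note is Ab, the root of the chord, so this is root position (figured bass 7).

Ab minor seventh, root position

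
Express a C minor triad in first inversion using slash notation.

First inversion of C minor has the third (Eb) in the bass. As a slash chord: Cm/Eb.

Cm/Eb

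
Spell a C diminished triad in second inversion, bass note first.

Gb, C, Eb

Spelling C diminished: C–Eb–Gb. In second inversion the fifth is bass, giving Gb, C, Eb from the bottom.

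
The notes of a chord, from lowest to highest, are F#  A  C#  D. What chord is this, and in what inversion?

Reducing to letter names: F#, A, C#, D. These stack in thirds as D–F#–A–C# — a D major seventh chord.
The lowest note is F#, the third of the chord, so this is first inversion (figured bass 6/5).

D major seventh, first inversion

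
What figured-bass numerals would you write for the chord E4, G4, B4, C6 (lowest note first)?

The notes E, G, B, C stack in thirds as C–E–G–B — a C major seventh chord. The bass E is the third, so this is first inversion: figured 6/5.

6/5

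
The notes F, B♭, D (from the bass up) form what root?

The distinct letter names are F, Bb, D. Arranged as a stack of thirds they read Bb–D–F, so Bb is the root (a Bb major triad).

Bb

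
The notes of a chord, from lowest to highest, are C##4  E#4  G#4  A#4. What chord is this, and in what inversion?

The distinct note names are C##, E#, G#, A#. Stacked in thirds they read A#–C##–E#–G#, which is a dominant seventh chord on A#.
With the third (C##) in the bass, the chord is in first inversion (figured bass 6/5).

A# dominant seventh, first inversion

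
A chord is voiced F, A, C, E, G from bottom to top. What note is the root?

Reordering F, A, C, E, G into stacked thirds gives F–A–C–E–G; the bottom of that stack, F, is the root.

F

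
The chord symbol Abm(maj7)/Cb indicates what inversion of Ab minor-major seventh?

first inversion

Abm(maj7)/Cb means Ab minor-major seventh with Cb in the bass. Cb is the third of Ab minor-major seventh (Ab–Cb–Eb–G), so this is first inversion.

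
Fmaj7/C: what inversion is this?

second inversion

Fmaj7/C means F major seventh with C in the bass. C is the fifth of F major seventh (F–A–C–E), so this is second inversion.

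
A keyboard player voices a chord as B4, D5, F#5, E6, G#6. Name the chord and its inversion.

The distinct note names are B, D, F#, E, G#. Stacked in thirds they read E–G#–B–D–F#, which is a dominant ninth chord on E.
B is the fifth of E dominant ninth; fifth in the bass means second inversion.

E dominant ninth, second inversion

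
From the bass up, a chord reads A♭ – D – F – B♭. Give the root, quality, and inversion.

Bb dominant seventh, third inversion

The pitch classes Ab, D, F, Bb arrange in thirds as Bb–D–F–Ab: a Bb dominant seventh chord.
The lowest note is Ab, the seventh of the chord, so this is third inversion (figured bass 4/2).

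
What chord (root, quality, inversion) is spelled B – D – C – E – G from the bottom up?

The pitch classes B, D, C, E, G arrange in thirds as C–E–G–B–D: a C major ninth chord.
The lowest note is B, the seventh of the chord, so this is third inversion.

C major ninth, third inversion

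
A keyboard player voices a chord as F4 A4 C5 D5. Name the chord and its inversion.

The distinct note names are F, A, C, D. Stacked in thirds they read D–F–A–C, which is a minor seventh chord on D.
The lowest note is F, the third of the chord, so this is first inversion (figured bass 6/5).

D minor seventh, first inversion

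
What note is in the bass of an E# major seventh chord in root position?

E#

In root position the root is lowest. For E# major seventh (E#–G##–B#–D##) that is E#.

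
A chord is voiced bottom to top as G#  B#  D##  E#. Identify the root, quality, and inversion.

The pitch classes G#, B#, D##, E# arrange in thirds as E#–G#–B#–D##: an E# minor-major seventh chord.
G# is the third of E# minor-major seventh; third in the bass means first inversion (figured bass 6/5).

E# minor-major seventh, first inversion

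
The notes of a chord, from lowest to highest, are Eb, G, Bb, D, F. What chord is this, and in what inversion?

Eb major ninth, root position

The distinct note names are Eb, G, Bb, D, F. Stacked in thirds they read Eb–G–Bb–D–F, which is a major ninth chord on Eb.
With the root (Eb) in the bass, the chord is in root position.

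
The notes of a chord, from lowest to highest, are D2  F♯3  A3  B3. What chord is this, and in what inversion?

Reducing to letter names: D, F#, A, B. These stack in thirds as B–D–F#–A — a B minor seventh chord.
With the third (D) in the bass, the chord is in first inversion (figured bass 6/5).

B minor seventh, first inversion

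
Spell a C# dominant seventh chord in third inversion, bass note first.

B, C#, E#, G#

C# dominant seventh is C#–E#–G#–B. Third inversion puts the seventh (B) in the bass, with the remaining tones above: B, C#, E#, G#.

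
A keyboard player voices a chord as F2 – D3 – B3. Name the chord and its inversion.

The pitch classes F, D, B arrange in thirds as B–D–F: a B diminished triad.
F is the fifth of B diminished; fifth in the bass means second inversion (figured bass 6/4).

B diminished, second inversion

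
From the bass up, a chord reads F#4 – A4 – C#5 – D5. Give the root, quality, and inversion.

The distinct note names are F#, A, C#, D. Stacked in thirds they read D–F#–A–C#, which is a major seventh chord on D.
F# is the third of D major seventh; third in the bass means first inversion (figured bass 6/5).

D major seventh, first inversion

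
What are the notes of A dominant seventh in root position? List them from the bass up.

The chord tones are A–C#–E–G. With the root (A) lowest for root position: A, C#, E, G.

A, C#, E, G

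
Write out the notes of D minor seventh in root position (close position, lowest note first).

D, F, A, C

Spelling D minor seventh: D–F–A–C. In root position the root is bass, giving D, F, A, C from the bottom.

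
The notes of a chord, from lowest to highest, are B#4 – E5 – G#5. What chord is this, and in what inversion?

E augmented, second inversion

The distinct note names are B#, E, G#. Stacked in thirds they read E–G#–B#, which is an augmented triad on E.
The lowest note is B#, the fifth of the chord, so this is second inversion (figured bass 6/4).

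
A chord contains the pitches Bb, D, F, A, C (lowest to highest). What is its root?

Bb, D, F, A, C are the tones of a Bb major ninth chord (Bb–D–F–A–C), making Bb the root.

Bb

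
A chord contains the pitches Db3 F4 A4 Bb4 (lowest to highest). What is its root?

Db, F, A, Bb are the tones of a Bb minor-major seventh chord (Bb–Db–F–A), making Bb the root.

Bb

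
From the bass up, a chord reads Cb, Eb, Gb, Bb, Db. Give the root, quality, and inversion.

Reducing to letter names: Cb, Eb, Gb, Bb, Db. These stack in thirds as Cb–Eb–Gb–Bb–Db — a Cb major ninth chord.
The lowest note is Cb, the root of the chord, so this is root position.

Cb major ninth, root position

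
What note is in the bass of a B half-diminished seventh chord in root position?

B

In root position the root is lowest. For B half-diminished seventh (B–D–F–A) that is B.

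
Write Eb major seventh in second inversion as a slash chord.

Ebmaj7/Bb

Second inversion of Eb major seventh has the fifth (Bb) in the bass. As a slash chord: Ebmaj7/Bb.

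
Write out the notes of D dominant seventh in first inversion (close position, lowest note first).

F#, A, C, D

The chord tones are D–F#–A–C. With the third (F#) lowest for first inversion: F#, A, C, D.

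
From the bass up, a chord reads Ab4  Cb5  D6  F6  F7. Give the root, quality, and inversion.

D diminished seventh, second inversion

Reducing to letter names: Ab, Cb, D, F. These stack in thirds as D–F–Ab–Cb — a D diminished seventh chord.
With the fifth (Ab) in the bass, the chord is in second inversion (figured bass 4/3).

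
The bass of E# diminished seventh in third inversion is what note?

D

In third inversion the seventh is lowest. For E# diminished seventh (E#–G#–B–D) that is D.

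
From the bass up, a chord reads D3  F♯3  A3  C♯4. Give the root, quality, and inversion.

Reducing to letter names: D, F#, A, C#. These stack in thirds as D–F#–A–C# — a D major seventh chord.
The lowest note is D, the root of the chord, so this is root position (figured bass 7).

D major seventh, root position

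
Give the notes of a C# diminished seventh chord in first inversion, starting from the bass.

C# diminished seventh is C#–E–G–Bb. First inversion puts the third (E) in the bass, with the remaining tones above: E, G, Bb, C#.

E, G, Bb, C#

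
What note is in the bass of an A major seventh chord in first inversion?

In first inversion the third is lowest. For A major seventh (A–C#–E–G#) that is C#.

C#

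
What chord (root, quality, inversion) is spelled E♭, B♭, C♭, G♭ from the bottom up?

The pitch classes Eb, Bb, Cb, Gb arrange in thirds as Cb–Eb–Gb–Bb: a Cb major seventh chord.
The lowest note is Eb, the third of the chord, so this is first inversion (figured bass 6/5).

Cb major seventh, first inversion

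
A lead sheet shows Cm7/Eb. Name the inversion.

Cm7/Eb means C minor seventh with Eb in the bass. Eb is the third of C minor seventh (C–Eb–G–Bb), so this is first inversion.

first inversion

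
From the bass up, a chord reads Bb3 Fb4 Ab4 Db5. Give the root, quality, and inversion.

Reducing to letter names: Bb, Fb, Ab, Db. These stack in thirds as Bb–Db–Fb–Ab — a Bb half-diminished seventh chord.
With the root (Bb) in the bass, the chord is in root position (figured bass 7).

Bb half-diminished seventh, root position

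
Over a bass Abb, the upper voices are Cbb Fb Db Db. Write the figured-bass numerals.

4/3

The notes Abb, Cbb, Fb, Db stack in thirds as Db–Fb–Abb–Cbb — a Db diminished seventh chord. The bass Abb is the fifth, so this is second inversion: figured 4/3.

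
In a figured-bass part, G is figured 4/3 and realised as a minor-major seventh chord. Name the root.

The figures 4/3 mean the fifth of the chord is in the bass. If G is the fifth of a minor-major seventh chord, the root is C (chord tones C–Eb–G–B).

C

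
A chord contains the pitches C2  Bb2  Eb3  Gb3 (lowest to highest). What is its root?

The distinct letter names are C, Bb, Eb, Gb. Arranged as a stack of thirds they read C–Eb–Gb–Bb, so C is the root (a C half-diminished seventh chord).

C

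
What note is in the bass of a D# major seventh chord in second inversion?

A#

The fifth of D# major seventh (D#–F##–A#–C##) is A#; that is the bass in second inversion.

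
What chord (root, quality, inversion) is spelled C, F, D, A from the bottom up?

D minor seventh, third inversion

The pitch classes C, F, D, A arrange in thirds as D–F–A–C: a D minor seventh chord.
The lowest note is C, the seventh of the chord, so this is third inversion (figured bass 4/2).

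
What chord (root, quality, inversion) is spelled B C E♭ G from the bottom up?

The distinct note names are B, C, Eb, G. Stacked in thirds they read C–Eb–G–B, which is a minor-major seventh chord on C.
B is the seventh of C minor-major seventh; seventh in the bass means third inversion (figured bass 4/2).

C minor-major seventh, third inversion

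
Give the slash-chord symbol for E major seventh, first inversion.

Emaj7/G#

First inversion of E major seventh has the third (G#) in the bass. As a slash chord: Emaj7/G#.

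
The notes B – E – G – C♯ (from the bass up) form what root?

C#

The distinct letter names are B, E, G, C#. Arranged as a stack of thirds they read C#–E–G–B, so C# is the root (a C# half-diminished seventh chord).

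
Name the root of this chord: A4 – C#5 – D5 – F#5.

D

A, C#, D, F# are the tones of a D major seventh chord (D–F#–A–C#), making D the root.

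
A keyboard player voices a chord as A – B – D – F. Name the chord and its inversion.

B half-diminished seventh, third inversion

The pitch classes A, B, D, F arrange in thirds as B–D–F–A: a B half-diminished seventh chord.
A is the seventh of B half-diminished seventh; seventh in the bass means third inversion (figured bass 4/2).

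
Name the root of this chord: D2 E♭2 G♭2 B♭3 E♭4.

D, Eb, Gb, Bb are the tones of an Eb minor-major seventh chord (Eb–Gb–Bb–D), making Eb the root.

Eb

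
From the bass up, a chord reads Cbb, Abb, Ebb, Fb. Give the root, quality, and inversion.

Fb half-diminished seventh, second inversion

The distinct note names are Cbb, Abb, Ebb, Fb. Stacked in thirds they read Fb–Abb–Cbb–Ebb, which is a half-diminished seventh chord on Fb.
Cbb is the fifth of Fb half-diminished seventh; fifth in the bass means second inversion (figured bass 4/3).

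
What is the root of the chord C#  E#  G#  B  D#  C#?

C#

C#, E#, G#, B, D# are the tones of a C# dominant ninth chord (C#–E#–G#–B–D#), making C# the root.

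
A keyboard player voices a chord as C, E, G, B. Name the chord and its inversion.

C major seventh, root position

Reducing to letter names: C, E, G, B. These stack in thirds as C–E–G–B — a C major seventh chord.
The lowest note is C, the root of the chord, so this is root position (figured bass 7).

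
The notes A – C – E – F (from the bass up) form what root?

F

The distinct letter names are A, C, E, F. Arranged as a stack of thirds they read F–A–C–E, so F is the root (an F major seventh chord).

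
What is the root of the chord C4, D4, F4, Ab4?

Reordering C, D, F, Ab into stacked thirds gives D–F–Ab–C; the bottom of that stack, D, is the root.

D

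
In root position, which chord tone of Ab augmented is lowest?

Ab augmented is Ab–C–E. Root position places the root in the bass: Ab.

Ab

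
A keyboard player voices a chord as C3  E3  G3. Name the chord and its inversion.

The pitch classes C, E, G arrange in thirds as C–E–G: a C major triad.
The lowest note is C, the root of the chord, so this is root position (figured bass 5/3).

C major, root position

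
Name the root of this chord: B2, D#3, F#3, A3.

The distinct letter names are B, D#, F#, A. Arranged as a stack of thirds they read B–D#–F#–A, so B is the root (a B dominant seventh chord).

B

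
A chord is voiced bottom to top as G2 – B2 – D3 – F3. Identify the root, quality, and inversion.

G dominant seventh, root position

The pitch classes G, B, D, F arrange in thirds as G–B–D–F: a G dominant seventh chord.
With the root (G) in the bass, the chord is in root position (figured bass 7).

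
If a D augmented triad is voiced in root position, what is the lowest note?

D

D augmented is D–F#–A#. Root position places the root in the bass: D.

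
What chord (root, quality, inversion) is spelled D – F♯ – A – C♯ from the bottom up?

The distinct note names are D, F#, A, C#. Stacked in thirds they read D–F#–A–C#, which is a major seventh chord on D.
The lowest note is D, the root of the chord, so this is root position (figured bass 7).

D major seventh, root position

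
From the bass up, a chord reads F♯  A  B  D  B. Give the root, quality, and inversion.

B minor seventh, second inversion

The pitch classes F#, A, B, D arrange in thirds as B–D–F#–A: a B minor seventh chord.
F# is the fifth of B minor seventh; fifth in the bass means second inversion (figured bass 4/3).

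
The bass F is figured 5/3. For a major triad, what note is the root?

The figures 5/3 mean the root of the chord is in the bass. If F is the root of a major triad, the root is F (chord tones F–A–C).

F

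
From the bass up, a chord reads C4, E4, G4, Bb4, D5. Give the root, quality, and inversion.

C dominant ninth, root position

Reducing to letter names: C, E, G, Bb, D. These stack in thirds as C–E–G–Bb–D — a C dominant ninth chord.
With the root (C) in the bass, the chord is in root position.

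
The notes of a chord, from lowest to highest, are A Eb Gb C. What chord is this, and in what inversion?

The pitch classes A, Eb, Gb, C arrange in thirds as A–C–Eb–Gb: an A diminished seventh chord.
With the root (A) in the bass, the chord is in root position (figured bass 7).

A diminished seventh, root position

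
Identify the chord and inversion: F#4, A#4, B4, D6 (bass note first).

The distinct note names are F#, A#, B, D. Stacked in thirds they read B–D–F#–A#, which is a minor-major seventh chord on B.
The lowest note is F#, the fifth of the chord, so this is second inversion (figured bass 4/3).

B minor-major seventh, second inversion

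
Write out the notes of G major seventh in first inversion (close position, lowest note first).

B, D, F#, G

Spelling G major seventh: G–B–D–F#. In first inversion the third is bass, giving B, D, F#, G from the bottom.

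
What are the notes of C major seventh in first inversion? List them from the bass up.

The chord tones are C–E–G–B. With the third (E) lowest for first inversion: E, G, B, C.

E, G, B, C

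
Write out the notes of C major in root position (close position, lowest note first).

Spelling C major: C–E–G. In root position the root is bass, giving C, E, G from the bottom.

C, E, G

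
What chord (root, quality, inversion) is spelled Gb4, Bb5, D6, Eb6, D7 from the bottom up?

The distinct note names are Gb, Bb, D, Eb. Stacked in thirds they read Eb–Gb–Bb–D, which is a minor-major seventh chord on Eb.
Gb is the third of Eb minor-major seventh; third in the bass means first inversion (figured bass 6/5).

Eb minor-major seventh, first inversion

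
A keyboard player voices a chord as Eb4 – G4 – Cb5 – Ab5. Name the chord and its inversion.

Ab minor-major seventh, second inversion

Reducing to letter names: Eb, G, Cb, Ab. These stack in thirds as Ab–Cb–Eb–G — an Ab minor-major seventh chord.
With the fifth (Eb) in the bass, the chord is in second inversion (figured bass 4/3).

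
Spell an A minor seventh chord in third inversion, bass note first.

A minor seventh is A–C–E–G. Third inversion puts the seventh (G) in the bass, with the remaining tones above: G, A, C, E.

G, A, C, E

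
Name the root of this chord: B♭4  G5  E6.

The distinct letter names are Bb, G, E. Arranged as a stack of thirds they read E–G–Bb, so E is the root (an E diminished triad).

E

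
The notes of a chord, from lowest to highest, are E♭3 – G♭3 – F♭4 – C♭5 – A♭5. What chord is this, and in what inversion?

Fb major ninth, third inversion

The distinct note names are Eb, Gb, Fb, Cb, Ab. Stacked in thirds they read Fb–Ab–Cb–Eb–Gb, which is a major ninth chord on Fb.
The lowest note is Eb, the seventh of the chord, so this is third inversion.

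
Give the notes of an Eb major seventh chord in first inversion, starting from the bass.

G, Bb, D, Eb

Eb major seventh is Eb–G–Bb–D. First inversion puts the third (G) in the bass, with the remaining tones above: G, Bb, D, Eb.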